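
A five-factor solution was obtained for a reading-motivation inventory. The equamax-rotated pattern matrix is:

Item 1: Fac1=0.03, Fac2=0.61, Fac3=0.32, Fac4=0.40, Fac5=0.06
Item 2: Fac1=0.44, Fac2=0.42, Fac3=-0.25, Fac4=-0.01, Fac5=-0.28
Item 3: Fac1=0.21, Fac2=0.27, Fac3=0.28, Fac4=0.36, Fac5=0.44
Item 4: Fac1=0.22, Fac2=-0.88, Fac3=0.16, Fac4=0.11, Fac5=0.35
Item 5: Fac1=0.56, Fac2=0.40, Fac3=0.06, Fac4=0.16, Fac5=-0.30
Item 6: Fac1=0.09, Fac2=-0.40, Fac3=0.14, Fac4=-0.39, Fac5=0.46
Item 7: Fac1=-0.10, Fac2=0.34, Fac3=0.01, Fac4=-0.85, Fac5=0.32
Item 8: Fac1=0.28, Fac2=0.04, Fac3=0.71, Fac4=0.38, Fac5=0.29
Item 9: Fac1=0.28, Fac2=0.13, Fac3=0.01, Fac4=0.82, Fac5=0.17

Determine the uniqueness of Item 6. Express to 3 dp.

0.449

h² = 0.09² + (-0.40)² + 0.14² + (-0.39)² + 0.46² = 0.0081 + 0.1600 + 0.0196 + 0.1521 + 0.2116 = 0.5514
Uniqueness u² = 1 − h² = 1 − 0.5514 = 0.4486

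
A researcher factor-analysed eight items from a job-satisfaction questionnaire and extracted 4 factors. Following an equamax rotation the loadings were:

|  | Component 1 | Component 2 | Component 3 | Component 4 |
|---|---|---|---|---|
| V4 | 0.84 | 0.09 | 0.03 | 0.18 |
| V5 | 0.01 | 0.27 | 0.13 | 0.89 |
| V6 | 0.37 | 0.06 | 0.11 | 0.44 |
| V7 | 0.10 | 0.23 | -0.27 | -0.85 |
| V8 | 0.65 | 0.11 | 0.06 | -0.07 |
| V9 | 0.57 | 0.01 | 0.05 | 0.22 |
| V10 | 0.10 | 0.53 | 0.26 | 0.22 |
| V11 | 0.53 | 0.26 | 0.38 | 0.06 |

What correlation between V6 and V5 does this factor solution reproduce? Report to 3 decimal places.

r̂ = Σ λ_i·λ_j across factors = (0.37)(0.01) + (0.06)(0.27) + (0.11)(0.13) + (0.44)(0.89)
  = +0.0037 +0.0162 +0.0143 +0.3916 = 0.4258

0.426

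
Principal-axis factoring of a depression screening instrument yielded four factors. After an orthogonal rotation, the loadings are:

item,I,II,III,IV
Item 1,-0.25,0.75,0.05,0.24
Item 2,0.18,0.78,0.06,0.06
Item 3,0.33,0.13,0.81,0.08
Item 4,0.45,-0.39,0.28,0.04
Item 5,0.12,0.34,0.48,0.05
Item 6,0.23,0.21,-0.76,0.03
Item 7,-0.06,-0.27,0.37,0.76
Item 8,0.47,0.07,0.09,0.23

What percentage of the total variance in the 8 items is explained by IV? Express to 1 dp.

8.8%

SS loadings for IV = 0.24² + 0.06² + 0.08² + 0.04² + 0.05² + 0.03² + 0.76² + 0.23² = 0.7031
With 8 standardized items, total variance = 8. Proportion = 0.7031/8 = 0.0879 → 8.79%.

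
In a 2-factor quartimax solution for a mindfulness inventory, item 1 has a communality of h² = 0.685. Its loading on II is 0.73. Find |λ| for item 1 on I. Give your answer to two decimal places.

Under orthogonal rotation h² = Σλ², so λ_I² = h² − (0.5329) = 0.685 − 0.5329 = 0.1521.
|λ| = √0.1521 = 0.3900.

0.39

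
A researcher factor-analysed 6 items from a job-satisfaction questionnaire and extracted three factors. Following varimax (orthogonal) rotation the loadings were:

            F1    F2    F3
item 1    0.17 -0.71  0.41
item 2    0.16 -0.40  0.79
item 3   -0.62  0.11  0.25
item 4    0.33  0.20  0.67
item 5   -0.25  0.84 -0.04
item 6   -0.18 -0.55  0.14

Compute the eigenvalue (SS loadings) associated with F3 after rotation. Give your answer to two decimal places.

SS loadings for F3 = 0.41² + 0.79² + 0.25² + 0.67² + (-0.04)² + 0.14² = 0.1681 + 0.6241 + 0.0625 + 0.4489 + 0.0016 + 0.0196 = 1.3248

1.32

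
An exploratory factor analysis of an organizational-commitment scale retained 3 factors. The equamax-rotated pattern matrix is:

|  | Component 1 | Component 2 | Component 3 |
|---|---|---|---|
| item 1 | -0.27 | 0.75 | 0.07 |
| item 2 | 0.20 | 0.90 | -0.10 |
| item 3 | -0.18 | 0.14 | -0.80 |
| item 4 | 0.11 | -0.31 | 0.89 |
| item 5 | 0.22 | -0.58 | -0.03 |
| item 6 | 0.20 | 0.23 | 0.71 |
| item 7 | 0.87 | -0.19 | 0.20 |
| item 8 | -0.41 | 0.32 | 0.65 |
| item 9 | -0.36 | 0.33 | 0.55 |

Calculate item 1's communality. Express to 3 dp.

0.640

h² = (-0.27)² + 0.75² + 0.07² = 0.0729 + 0.5625 + 0.0049 = 0.6403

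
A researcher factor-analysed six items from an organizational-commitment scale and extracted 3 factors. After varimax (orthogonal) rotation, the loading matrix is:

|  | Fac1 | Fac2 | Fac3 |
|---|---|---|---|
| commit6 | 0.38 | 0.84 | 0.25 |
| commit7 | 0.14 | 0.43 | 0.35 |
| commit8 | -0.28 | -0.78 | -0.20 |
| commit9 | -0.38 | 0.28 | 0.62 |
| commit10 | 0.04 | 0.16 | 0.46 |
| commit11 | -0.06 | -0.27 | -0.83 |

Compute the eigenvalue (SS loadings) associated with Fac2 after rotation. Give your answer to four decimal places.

1.6758

SS loadings for Fac2 = 0.84² + 0.43² + (-0.78)² + 0.28² + 0.16² + (-0.27)² = 0.7056 + 0.1849 + 0.6084 + 0.0784 + 0.0256 + 0.0729 = 1.6758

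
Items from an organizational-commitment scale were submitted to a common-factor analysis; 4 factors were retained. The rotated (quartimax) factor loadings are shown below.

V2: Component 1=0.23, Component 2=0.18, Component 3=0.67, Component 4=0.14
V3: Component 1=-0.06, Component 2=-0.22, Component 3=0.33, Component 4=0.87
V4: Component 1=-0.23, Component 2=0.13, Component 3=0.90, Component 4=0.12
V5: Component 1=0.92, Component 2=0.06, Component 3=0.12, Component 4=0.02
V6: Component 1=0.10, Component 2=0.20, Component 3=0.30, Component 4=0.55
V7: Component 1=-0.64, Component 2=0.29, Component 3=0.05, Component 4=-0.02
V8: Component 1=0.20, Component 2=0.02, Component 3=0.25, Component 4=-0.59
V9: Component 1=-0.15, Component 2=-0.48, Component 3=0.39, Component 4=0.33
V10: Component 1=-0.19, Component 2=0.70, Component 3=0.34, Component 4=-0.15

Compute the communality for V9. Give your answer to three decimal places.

h² = (-0.15)² + (-0.48)² + 0.39² + 0.33² = 0.0225 + 0.2304 + 0.1521 + 0.1089 = 0.5139

0.514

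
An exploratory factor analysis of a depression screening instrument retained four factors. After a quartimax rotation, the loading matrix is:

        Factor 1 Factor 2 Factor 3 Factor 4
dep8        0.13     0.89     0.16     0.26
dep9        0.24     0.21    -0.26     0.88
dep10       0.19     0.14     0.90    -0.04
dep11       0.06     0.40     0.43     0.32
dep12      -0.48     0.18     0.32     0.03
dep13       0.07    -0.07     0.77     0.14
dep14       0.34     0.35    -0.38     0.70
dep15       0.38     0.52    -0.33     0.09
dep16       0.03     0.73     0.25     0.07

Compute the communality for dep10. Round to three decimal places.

0.867

h² = 0.19² + 0.14² + 0.90² + (-0.04)² = 0.0361 + 0.0196 + 0.8100 + 0.0016 = 0.8673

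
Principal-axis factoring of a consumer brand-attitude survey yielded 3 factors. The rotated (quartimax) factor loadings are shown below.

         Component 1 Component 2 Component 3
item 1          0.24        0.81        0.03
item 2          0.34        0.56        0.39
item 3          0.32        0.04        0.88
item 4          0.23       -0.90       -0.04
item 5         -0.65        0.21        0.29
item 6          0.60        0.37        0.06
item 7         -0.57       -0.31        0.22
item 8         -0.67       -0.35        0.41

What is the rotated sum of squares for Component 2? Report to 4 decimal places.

SS loadings for Component 2 = 0.81² + 0.56² + 0.04² + (-0.90)² + 0.21² + 0.37² + (-0.31)² + (-0.35)² = 0.6561 + 0.3136 + 0.0016 + 0.8100 + 0.0441 + 0.1369 + 0.0961 + 0.1225 = 2.1809

2.1809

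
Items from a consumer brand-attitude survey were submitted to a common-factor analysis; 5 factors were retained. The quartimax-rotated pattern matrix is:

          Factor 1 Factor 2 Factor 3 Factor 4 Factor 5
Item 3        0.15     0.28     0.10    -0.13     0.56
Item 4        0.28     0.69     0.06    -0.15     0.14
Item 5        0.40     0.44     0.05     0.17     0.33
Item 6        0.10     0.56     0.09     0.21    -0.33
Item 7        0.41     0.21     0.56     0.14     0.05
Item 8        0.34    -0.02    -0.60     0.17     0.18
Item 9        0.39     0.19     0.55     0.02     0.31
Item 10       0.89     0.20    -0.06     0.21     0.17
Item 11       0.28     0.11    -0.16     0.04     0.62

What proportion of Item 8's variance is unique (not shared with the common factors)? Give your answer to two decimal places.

0.46

h² = 0.34² + (-0.02)² + (-0.60)² + 0.17² + 0.18² = 0.1156 + 0.0004 + 0.3600 + 0.0289 + 0.0324 = 0.5373
Uniqueness u² = 1 − h² = 1 − 0.5373 = 0.4627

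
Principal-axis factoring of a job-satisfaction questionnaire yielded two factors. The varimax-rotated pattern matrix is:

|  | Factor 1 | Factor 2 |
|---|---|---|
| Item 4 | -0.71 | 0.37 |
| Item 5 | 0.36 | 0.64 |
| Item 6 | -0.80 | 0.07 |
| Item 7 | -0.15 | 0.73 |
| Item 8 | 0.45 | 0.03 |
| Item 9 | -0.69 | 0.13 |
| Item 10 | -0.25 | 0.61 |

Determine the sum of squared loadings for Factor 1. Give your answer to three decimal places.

2.037

SS loadings for Factor 1 = (-0.71)² + 0.36² + (-0.80)² + (-0.15)² + 0.45² + (-0.69)² + (-0.25)² = 0.5041 + 0.1296 + 0.6400 + 0.0225 + 0.2025 + 0.4761 + 0.0625 = 2.0373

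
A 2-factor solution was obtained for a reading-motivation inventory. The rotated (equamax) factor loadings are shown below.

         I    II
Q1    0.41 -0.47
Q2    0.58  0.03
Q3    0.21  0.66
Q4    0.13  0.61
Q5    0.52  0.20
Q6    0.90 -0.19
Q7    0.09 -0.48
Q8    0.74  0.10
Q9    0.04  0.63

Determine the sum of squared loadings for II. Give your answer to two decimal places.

1.74

SS loadings for II = (-0.47)² + 0.03² + 0.66² + 0.61² + 0.20² + (-0.19)² + (-0.48)² + 0.10² + 0.63² = 0.2209 + 0.0009 + 0.4356 + 0.3721 + 0.0400 + 0.0361 + 0.2304 + 0.0100 + 0.3969 = 1.7429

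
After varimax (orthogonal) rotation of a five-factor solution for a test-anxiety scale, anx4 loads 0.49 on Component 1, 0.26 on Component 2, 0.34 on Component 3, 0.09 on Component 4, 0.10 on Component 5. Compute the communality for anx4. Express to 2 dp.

0.44

h² = 0.49² + 0.26² + 0.34² + 0.09² + 0.10² = 0.2401 + 0.0676 + 0.1156 + 0.0081 + 0.0100 = 0.4414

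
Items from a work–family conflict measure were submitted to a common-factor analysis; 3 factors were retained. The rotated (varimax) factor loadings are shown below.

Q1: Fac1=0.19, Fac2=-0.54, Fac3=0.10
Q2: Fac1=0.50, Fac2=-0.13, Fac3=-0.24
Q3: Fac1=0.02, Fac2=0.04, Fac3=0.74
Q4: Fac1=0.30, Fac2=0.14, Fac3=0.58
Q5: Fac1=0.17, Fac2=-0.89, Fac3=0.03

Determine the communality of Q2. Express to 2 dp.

h² = 0.50² + (-0.13)² + (-0.24)² = 0.2500 + 0.0169 + 0.0576 = 0.3245

0.32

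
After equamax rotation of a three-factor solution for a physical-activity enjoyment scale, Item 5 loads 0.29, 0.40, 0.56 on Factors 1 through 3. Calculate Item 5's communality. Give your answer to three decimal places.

h² = 0.29² + 0.40² + 0.56² = 0.0841 + 0.1600 + 0.3136 = 0.5577

0.558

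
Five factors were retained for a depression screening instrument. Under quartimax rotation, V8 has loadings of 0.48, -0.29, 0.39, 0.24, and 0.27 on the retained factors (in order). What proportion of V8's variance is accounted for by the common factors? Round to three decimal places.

h² = 0.48² + (-0.29)² + 0.39² + 0.24² + 0.27² = 0.2304 + 0.0841 + 0.1521 + 0.0576 + 0.0729 = 0.5971

0.597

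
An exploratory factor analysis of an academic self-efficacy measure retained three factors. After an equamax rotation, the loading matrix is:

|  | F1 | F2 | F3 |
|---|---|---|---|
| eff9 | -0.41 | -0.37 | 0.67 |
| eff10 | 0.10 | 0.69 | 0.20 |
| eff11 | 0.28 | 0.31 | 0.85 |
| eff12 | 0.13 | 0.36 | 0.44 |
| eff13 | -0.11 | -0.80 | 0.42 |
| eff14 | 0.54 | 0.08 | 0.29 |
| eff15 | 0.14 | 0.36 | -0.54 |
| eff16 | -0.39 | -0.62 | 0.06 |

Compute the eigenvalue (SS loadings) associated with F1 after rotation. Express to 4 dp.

SS loadings for F1 = (-0.41)² + 0.10² + 0.28² + 0.13² + (-0.11)² + 0.54² + 0.14² + (-0.39)² = 0.1681 + 0.0100 + 0.0784 + 0.0169 + 0.0121 + 0.2916 + 0.0196 + 0.1521 = 0.7488

0.7488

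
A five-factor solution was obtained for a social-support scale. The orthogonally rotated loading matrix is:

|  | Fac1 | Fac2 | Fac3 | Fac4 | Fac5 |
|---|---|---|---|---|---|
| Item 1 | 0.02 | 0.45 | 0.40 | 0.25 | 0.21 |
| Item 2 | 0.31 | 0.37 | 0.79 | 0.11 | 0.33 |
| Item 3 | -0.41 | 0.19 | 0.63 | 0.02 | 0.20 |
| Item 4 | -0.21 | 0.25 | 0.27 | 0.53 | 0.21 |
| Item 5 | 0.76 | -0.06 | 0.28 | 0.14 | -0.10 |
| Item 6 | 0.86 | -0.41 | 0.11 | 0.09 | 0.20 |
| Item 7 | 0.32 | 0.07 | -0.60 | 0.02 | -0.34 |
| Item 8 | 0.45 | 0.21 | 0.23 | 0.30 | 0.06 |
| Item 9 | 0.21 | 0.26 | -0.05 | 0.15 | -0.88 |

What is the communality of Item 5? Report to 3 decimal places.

h² = 0.76² + (-0.06)² + 0.28² + 0.14² + (-0.10)² = 0.5776 + 0.0036 + 0.0784 + 0.0196 + 0.0100 = 0.6892

0.689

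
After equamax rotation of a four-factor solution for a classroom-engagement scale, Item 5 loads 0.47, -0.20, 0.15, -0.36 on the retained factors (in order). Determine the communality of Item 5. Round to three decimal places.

0.413

h² = 0.47² + (-0.20)² + 0.15² + (-0.36)² = 0.2209 + 0.0400 + 0.0225 + 0.1296 = 0.4130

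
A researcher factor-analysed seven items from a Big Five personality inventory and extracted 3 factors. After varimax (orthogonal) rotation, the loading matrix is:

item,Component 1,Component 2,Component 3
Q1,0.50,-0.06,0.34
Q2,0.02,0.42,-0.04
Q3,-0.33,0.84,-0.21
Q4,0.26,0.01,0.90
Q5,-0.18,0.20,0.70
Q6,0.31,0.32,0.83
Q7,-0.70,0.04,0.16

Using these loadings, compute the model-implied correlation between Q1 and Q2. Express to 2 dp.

-0.03

r̂ = Σ λ_i·λ_j across factors = (0.50)(0.02) + (-0.06)(0.42) + (0.34)(-0.04)
  = +0.0100 -0.0252 -0.0136 = -0.0288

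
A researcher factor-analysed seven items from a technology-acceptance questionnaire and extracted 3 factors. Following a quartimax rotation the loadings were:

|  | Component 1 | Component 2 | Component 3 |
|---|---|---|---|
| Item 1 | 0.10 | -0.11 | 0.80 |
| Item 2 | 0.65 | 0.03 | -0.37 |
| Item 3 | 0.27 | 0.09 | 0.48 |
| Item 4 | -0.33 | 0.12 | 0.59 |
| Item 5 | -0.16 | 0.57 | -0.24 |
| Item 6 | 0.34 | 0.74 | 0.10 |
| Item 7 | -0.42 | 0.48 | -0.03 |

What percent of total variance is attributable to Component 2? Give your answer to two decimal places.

16.26%

SS loadings for Component 2 = (-0.11)² + 0.03² + 0.09² + 0.12² + 0.57² + 0.74² + 0.48² = 1.1384
With 7 standardized items, total variance = 7. Proportion = 1.1384/7 = 0.1626 → 16.26%.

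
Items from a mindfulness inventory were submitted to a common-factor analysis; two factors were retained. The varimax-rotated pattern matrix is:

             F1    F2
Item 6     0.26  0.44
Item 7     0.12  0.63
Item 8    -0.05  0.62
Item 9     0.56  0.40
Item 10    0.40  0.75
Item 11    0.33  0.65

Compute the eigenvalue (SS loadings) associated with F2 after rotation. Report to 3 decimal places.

SS loadings for F2 = 0.44² + 0.63² + 0.62² + 0.40² + 0.75² + 0.65² = 0.1936 + 0.3969 + 0.3844 + 0.1600 + 0.5625 + 0.4225 = 2.1199

2.120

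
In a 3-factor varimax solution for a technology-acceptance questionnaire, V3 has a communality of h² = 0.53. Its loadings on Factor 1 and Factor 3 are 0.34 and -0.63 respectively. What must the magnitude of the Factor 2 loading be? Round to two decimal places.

0.13

Under orthogonal rotation h² = Σλ², so λ_Factor 2² = h² − (0.5125) = 0.53 − 0.5125 = 0.0175.
|λ| = √0.0175 = 0.1323.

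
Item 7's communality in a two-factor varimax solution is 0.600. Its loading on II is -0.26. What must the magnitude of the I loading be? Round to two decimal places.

Under orthogonal rotation h² = Σλ², so λ_I² = h² − (0.0676) = 0.600 − 0.0676 = 0.5324.
|λ| = √0.5324 = 0.7297.

0.73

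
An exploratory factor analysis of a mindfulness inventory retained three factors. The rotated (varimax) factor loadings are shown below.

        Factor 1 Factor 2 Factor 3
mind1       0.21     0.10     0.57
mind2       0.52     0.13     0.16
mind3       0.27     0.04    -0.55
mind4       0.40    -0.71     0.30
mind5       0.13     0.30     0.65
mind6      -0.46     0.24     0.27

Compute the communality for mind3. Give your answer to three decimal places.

h² = 0.27² + 0.04² + (-0.55)² = 0.0729 + 0.0016 + 0.3025 = 0.3770

0.377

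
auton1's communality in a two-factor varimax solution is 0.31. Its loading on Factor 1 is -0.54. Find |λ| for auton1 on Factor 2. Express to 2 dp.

0.14

Under orthogonal rotation h² = Σλ², so λ_Factor 2² = h² − (0.2916) = 0.31 − 0.2916 = 0.0184.
|λ| = √0.0184 = 0.1356.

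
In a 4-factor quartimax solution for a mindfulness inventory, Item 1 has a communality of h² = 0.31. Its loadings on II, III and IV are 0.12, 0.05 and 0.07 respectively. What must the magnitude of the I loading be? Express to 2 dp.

0.54

Under orthogonal rotation h² = Σλ², so λ_I² = h² − (0.0218) = 0.31 − 0.0218 = 0.2882.
|λ| = √0.2882 = 0.5368.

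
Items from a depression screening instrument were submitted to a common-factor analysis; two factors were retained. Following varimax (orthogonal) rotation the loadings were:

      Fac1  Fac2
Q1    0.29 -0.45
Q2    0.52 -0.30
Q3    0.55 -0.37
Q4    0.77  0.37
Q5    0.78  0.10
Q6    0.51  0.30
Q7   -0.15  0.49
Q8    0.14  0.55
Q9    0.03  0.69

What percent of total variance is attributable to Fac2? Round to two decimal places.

SS loadings for Fac2 = (-0.45)² + (-0.30)² + (-0.37)² + 0.37² + 0.10² + 0.30² + 0.49² + 0.55² + 0.69² = 1.6850
With 9 standardized items, total variance = 9. Proportion = 1.6850/9 = 0.1872 → 18.72%.

18.72%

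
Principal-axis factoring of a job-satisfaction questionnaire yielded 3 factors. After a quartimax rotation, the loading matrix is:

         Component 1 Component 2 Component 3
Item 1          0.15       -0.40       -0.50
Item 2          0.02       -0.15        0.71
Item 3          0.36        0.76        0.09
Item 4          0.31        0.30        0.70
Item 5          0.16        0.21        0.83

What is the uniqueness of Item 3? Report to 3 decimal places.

0.285

h² = 0.36² + 0.76² + 0.09² = 0.1296 + 0.5776 + 0.0081 = 0.7153
Uniqueness u² = 1 − h² = 1 − 0.7153 = 0.2847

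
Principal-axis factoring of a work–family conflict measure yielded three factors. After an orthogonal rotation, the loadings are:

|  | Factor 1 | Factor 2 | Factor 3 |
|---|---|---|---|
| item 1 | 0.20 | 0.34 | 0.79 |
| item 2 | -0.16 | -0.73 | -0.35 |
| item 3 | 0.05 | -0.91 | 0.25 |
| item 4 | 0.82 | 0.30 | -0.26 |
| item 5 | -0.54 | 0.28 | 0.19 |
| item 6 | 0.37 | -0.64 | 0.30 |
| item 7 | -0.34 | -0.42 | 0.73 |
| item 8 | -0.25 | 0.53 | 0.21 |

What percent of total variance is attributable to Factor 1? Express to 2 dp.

SS loadings for Factor 1 = 0.20² + (-0.16)² + 0.05² + 0.82² + (-0.54)² + 0.37² + (-0.34)² + (-0.25)² = 1.3471
With 8 standardized items, total variance = 8. Proportion = 1.3471/8 = 0.1684 → 16.84%.

16.84%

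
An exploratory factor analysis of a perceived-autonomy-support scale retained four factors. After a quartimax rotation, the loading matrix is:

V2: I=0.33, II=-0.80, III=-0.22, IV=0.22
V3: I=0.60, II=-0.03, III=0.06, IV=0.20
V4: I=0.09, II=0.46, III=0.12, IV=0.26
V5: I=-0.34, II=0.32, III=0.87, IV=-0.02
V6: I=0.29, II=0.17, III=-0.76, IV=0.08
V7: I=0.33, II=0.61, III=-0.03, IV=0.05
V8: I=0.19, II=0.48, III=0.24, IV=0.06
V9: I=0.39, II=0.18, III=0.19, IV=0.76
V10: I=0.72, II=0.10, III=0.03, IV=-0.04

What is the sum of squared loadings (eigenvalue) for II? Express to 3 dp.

SS loadings for II = (-0.80)² + (-0.03)² + 0.46² + 0.32² + 0.17² + 0.61² + 0.48² + 0.18² + 0.10² = 0.6400 + 0.0009 + 0.2116 + 0.1024 + 0.0289 + 0.3721 + 0.2304 + 0.0324 + 0.0100 = 1.6287

1.629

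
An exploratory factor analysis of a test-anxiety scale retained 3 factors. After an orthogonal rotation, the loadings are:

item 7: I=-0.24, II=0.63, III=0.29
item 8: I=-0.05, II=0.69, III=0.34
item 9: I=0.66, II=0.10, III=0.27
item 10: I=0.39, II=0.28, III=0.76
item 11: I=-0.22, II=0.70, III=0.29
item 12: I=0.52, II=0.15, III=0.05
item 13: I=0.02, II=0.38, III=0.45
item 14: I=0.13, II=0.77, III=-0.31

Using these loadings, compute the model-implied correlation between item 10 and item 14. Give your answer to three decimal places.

0.031

r̂ = Σ λ_i·λ_j across factors = (0.39)(0.13) + (0.28)(0.77) + (0.76)(-0.31)
  = +0.0507 +0.2156 -0.2356 = 0.0307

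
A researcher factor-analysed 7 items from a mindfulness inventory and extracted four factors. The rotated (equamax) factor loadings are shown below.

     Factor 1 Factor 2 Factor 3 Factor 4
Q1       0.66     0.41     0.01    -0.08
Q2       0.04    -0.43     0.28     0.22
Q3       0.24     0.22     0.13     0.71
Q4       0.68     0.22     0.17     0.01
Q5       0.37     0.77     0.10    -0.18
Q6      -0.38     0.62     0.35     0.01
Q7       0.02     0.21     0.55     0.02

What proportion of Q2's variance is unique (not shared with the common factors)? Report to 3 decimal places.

0.687

h² = 0.04² + (-0.43)² + 0.28² + 0.22² = 0.0016 + 0.1849 + 0.0784 + 0.0484 = 0.3133
Uniqueness u² = 1 − h² = 1 − 0.3133 = 0.6867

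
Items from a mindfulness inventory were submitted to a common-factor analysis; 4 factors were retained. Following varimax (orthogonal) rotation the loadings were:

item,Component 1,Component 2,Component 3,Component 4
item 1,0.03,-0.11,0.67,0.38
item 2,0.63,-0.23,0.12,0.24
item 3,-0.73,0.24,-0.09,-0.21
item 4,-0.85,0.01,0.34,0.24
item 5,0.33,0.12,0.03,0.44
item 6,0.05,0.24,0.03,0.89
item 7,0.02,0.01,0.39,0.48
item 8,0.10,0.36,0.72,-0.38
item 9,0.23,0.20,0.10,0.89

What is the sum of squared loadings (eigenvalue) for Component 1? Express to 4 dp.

1.8279

SS loadings for Component 1 = 0.03² + 0.63² + (-0.73)² + (-0.85)² + 0.33² + 0.05² + 0.02² + 0.10² + 0.23² = 0.0009 + 0.3969 + 0.5329 + 0.7225 + 0.1089 + 0.0025 + 0.0004 + 0.0100 + 0.0529 = 1.8279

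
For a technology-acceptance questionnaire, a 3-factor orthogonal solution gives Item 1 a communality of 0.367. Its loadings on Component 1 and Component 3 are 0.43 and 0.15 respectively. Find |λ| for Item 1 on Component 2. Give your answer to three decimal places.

0.399

Under orthogonal rotation h² = Σλ², so λ_Component 2² = h² − (0.2074) = 0.367 − 0.2074 = 0.1596.
|λ| = √0.1596 = 0.3995.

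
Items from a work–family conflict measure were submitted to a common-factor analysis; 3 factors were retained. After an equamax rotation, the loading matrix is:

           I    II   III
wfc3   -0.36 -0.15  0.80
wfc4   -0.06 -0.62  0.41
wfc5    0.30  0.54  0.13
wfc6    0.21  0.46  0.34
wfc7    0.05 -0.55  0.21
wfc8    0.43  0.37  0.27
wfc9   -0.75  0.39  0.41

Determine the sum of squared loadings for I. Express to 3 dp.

1.017

SS loadings for I = (-0.36)² + (-0.06)² + 0.30² + 0.21² + 0.05² + 0.43² + (-0.75)² = 0.1296 + 0.0036 + 0.0900 + 0.0441 + 0.0025 + 0.1849 + 0.5625 = 1.0172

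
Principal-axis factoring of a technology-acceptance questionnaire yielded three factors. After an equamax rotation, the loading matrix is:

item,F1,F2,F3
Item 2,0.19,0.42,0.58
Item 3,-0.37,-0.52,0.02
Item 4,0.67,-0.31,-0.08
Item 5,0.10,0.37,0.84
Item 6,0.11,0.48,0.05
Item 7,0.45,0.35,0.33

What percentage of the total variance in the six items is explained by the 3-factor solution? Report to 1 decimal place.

50.7%

Communalities: 0.5489, 0.4077, 0.5514, 0.8525, 0.2450, 0.4339; Σh² = 3.0394.
Total variance with 6 standardized items is 6, so the solution explains 3.0394/6 = 0.5066 = 50.66%.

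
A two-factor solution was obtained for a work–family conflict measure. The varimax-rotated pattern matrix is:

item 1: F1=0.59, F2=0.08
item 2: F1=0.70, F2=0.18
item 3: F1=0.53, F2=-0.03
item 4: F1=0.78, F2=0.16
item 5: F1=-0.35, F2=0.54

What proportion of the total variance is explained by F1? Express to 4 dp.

SS loadings for F1 = 0.59² + 0.70² + 0.53² + 0.78² + (-0.35)² = 1.8499
Proportion of variance = 1.8499 / 5 = 0.3700.

0.3700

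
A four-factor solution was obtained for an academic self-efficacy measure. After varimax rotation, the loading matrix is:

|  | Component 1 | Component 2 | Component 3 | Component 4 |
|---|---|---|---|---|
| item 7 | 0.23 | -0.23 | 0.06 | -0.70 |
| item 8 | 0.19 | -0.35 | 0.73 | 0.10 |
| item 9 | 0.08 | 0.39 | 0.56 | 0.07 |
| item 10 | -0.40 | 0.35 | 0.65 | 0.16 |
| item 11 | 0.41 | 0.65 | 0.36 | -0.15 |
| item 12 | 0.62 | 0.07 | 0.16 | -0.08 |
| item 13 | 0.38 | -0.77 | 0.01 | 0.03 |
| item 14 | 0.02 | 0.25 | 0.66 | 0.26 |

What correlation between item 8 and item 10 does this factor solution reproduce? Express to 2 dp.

r̂ = Σ λ_i·λ_j across factors = (0.19)(-0.40) + (-0.35)(0.35) + (0.73)(0.65) + (0.10)(0.16)
  = -0.0760 -0.1225 +0.4745 +0.0160 = 0.2920

0.29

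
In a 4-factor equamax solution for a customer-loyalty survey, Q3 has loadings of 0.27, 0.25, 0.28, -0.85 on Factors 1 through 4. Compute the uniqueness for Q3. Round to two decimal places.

0.06

h² = 0.27² + 0.25² + 0.28² + (-0.85)² = 0.0729 + 0.0625 + 0.0784 + 0.7225 = 0.9363
Uniqueness u² = 1 − h² = 1 − 0.9363 = 0.0637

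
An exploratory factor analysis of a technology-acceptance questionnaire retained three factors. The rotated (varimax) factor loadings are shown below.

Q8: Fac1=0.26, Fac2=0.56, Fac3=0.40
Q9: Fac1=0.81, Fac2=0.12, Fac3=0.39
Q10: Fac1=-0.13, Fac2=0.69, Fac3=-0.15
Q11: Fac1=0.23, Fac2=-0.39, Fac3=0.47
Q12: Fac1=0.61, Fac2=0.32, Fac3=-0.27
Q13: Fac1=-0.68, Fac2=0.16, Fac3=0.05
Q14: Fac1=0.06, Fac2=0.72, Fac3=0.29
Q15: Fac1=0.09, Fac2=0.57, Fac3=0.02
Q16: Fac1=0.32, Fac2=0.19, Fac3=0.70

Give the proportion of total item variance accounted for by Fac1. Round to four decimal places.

0.1936

SS loadings for Fac1 = 0.26² + 0.81² + (-0.13)² + 0.23² + 0.61² + (-0.68)² + 0.06² + 0.09² + 0.32² = 1.7421
Proportion of variance = 1.7421 / 9 = 0.1936.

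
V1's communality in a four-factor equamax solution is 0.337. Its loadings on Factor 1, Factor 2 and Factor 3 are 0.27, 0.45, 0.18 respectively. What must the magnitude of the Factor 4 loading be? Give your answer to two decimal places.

Under orthogonal rotation h² = Σλ², so λ_Factor 4² = h² − (0.3078) = 0.337 − 0.3078 = 0.0292.
|λ| = √0.0292 = 0.1709.

0.17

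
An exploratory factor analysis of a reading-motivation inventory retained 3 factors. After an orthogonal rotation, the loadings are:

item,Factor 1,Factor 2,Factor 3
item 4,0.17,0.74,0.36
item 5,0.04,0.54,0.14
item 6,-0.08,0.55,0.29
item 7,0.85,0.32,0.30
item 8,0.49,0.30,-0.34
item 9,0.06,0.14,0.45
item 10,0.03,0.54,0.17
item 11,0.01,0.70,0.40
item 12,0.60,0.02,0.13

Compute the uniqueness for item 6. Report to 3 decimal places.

h² = (-0.08)² + 0.55² + 0.29² = 0.0064 + 0.3025 + 0.0841 = 0.3930
Uniqueness u² = 1 − h² = 1 − 0.3930 = 0.6070

0.607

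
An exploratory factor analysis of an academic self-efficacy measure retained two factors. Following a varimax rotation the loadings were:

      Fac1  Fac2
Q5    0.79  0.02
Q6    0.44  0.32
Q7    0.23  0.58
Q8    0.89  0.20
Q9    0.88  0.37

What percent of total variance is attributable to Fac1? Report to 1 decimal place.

48.7%

SS loadings for Fac1 = 0.79² + 0.44² + 0.23² + 0.89² + 0.88² = 2.4371
With 5 standardized items, total variance = 5. Proportion = 2.4371/5 = 0.4874 → 48.74%.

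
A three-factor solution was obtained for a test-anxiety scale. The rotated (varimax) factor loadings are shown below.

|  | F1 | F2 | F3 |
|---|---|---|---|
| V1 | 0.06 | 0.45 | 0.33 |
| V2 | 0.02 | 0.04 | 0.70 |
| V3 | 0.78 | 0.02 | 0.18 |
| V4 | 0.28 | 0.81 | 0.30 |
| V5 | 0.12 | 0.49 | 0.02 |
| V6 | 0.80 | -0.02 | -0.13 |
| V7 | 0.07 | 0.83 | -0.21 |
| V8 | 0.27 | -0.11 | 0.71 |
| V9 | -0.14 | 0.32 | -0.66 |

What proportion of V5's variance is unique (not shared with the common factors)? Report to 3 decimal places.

h² = 0.12² + 0.49² + 0.02² = 0.0144 + 0.2401 + 0.0004 = 0.2549
Uniqueness u² = 1 − h² = 1 − 0.2549 = 0.7451

0.745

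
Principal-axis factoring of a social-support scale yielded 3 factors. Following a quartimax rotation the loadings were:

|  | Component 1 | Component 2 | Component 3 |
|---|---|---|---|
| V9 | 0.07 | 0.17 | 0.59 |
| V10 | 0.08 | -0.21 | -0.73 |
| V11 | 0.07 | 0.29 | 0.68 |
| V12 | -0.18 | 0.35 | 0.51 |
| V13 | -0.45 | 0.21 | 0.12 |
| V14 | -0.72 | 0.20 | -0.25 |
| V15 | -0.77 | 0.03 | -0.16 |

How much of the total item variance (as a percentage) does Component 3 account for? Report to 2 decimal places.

SS loadings for Component 3 = 0.59² + (-0.73)² + 0.68² + 0.51² + 0.12² + (-0.25)² + (-0.16)² = 1.7060
With 7 standardized items, total variance = 7. Proportion = 1.7060/7 = 0.2437 → 24.37%.

24.37%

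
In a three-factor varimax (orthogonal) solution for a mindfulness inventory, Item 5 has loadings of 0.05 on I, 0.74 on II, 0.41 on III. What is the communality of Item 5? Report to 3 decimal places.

h² = 0.05² + 0.74² + 0.41² = 0.0025 + 0.5476 + 0.1681 = 0.7182

0.718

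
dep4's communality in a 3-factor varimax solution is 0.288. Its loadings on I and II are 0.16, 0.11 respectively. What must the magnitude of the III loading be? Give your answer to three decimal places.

0.500

Under orthogonal rotation h² = Σλ², so λ_III² = h² − (0.0377) = 0.288 − 0.0377 = 0.2503.
|λ| = √0.2503 = 0.5003.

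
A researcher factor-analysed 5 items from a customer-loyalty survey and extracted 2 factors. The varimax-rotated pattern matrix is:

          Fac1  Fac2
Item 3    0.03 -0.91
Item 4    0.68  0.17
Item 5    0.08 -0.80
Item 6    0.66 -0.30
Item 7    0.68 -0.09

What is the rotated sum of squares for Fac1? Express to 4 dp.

1.3677

SS loadings for Fac1 = 0.03² + 0.68² + 0.08² + 0.66² + 0.68² = 0.0009 + 0.4624 + 0.0064 + 0.4356 + 0.4624 = 1.3677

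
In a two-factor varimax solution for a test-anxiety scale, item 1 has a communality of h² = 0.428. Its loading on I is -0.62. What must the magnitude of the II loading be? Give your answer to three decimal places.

Under orthogonal rotation h² = Σλ², so λ_II² = h² − (0.3844) = 0.428 − 0.3844 = 0.0436.
|λ| = √0.0436 = 0.2088.

0.209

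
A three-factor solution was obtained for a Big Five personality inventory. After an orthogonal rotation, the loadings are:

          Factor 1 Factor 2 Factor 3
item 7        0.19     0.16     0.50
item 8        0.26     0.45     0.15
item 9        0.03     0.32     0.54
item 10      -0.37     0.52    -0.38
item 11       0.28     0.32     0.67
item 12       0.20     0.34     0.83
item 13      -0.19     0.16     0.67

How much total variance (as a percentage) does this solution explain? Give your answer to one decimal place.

SS loadings by factor: 0.3960, 0.8445, 2.2952; total = 3.5357.
Total variance with 7 standardized items is 7, so the solution explains 3.5357/7 = 0.5051 = 50.51%.

50.5%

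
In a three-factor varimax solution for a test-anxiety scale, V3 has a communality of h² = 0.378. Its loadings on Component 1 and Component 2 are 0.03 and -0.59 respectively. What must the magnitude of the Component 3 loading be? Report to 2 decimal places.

0.17

Under orthogonal rotation h² = Σλ², so λ_Component 3² = h² − (0.3490) = 0.378 − 0.3490 = 0.0290.
|λ| = √0.0290 = 0.1703.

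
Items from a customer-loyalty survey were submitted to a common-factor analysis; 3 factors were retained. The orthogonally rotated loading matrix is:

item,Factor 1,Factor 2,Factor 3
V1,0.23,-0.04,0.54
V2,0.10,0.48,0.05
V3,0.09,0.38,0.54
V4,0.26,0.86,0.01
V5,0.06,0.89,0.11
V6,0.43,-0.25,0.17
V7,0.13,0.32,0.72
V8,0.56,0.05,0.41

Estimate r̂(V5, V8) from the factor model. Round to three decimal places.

r̂ = Σ λ_i·λ_j across factors = (0.06)(0.56) + (0.89)(0.05) + (0.11)(0.41)
  = +0.0336 +0.0445 +0.0451 = 0.1232

0.123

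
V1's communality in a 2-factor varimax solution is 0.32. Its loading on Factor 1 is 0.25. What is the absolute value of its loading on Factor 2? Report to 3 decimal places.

0.507

Under orthogonal rotation h² = Σλ², so λ_Factor 2² = h² − (0.0625) = 0.32 − 0.0625 = 0.2575.
|λ| = √0.2575 = 0.5074.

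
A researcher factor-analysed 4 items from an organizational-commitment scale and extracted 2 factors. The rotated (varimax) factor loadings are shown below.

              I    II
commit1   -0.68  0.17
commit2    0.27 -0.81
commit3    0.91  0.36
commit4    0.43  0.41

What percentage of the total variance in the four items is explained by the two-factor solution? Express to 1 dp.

63.3%

SS loadings by factor: 1.5483, 0.9827; total = 2.5310.
Total variance with 4 standardized items is 4, so the solution explains 2.5310/4 = 0.6328 = 63.28%.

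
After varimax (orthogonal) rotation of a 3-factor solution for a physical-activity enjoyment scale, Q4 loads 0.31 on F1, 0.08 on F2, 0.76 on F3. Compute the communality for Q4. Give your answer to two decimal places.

0.68

h² = 0.31² + 0.08² + 0.76² = 0.0961 + 0.0064 + 0.5776 = 0.6801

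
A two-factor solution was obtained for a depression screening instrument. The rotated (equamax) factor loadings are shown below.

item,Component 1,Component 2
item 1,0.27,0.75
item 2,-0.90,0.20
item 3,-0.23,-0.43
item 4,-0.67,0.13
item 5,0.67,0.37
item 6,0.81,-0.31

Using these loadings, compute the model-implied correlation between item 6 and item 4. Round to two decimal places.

-0.58

r̂ = Σ λ_i·λ_j across factors = (0.81)(-0.67) + (-0.31)(0.13)
  = -0.5427 -0.0403 = -0.5830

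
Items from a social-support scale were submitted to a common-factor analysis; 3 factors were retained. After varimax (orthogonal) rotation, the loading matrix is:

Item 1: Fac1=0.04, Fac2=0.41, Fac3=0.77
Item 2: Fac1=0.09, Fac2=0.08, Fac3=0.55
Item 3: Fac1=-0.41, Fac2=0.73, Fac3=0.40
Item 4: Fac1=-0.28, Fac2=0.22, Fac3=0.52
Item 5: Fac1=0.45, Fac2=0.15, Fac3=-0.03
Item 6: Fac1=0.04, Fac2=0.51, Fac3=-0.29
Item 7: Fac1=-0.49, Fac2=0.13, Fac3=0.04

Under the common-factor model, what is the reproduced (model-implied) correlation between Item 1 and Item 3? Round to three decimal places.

r̂ = Σ λ_i·λ_j across factors = (0.04)(-0.41) + (0.41)(0.73) + (0.77)(0.40)
  = -0.0164 +0.2993 +0.3080 = 0.5909

0.591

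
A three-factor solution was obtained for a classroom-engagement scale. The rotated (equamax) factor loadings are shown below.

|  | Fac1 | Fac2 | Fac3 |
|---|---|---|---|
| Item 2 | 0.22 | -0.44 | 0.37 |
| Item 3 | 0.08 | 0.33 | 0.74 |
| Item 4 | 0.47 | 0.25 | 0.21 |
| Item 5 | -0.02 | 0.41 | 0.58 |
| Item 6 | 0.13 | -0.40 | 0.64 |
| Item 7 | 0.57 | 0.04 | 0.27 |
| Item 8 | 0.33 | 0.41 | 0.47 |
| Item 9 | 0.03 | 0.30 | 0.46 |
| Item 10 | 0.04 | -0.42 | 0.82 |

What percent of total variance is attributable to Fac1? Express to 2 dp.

SS loadings for Fac1 = 0.22² + 0.08² + 0.47² + (-0.02)² + 0.13² + 0.57² + 0.33² + 0.03² + 0.04² = 0.7293
With 9 standardized items, total variance = 9. Proportion = 0.7293/9 = 0.0810 → 8.10%.

8.10%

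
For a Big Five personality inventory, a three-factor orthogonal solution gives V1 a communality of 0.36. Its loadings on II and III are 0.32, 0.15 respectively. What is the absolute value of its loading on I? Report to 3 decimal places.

Under orthogonal rotation h² = Σλ², so λ_I² = h² − (0.1249) = 0.36 − 0.1249 = 0.2351.
|λ| = √0.2351 = 0.4849.

0.485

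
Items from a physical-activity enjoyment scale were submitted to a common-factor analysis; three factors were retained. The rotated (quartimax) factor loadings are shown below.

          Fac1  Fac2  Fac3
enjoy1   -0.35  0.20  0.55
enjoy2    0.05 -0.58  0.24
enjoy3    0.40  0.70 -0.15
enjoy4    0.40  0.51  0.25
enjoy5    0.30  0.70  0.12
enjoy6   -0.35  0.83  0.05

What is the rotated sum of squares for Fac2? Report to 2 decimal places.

SS loadings for Fac2 = 0.20² + (-0.58)² + 0.70² + 0.51² + 0.70² + 0.83² = 0.0400 + 0.3364 + 0.4900 + 0.2601 + 0.4900 + 0.6889 = 2.3054

2.31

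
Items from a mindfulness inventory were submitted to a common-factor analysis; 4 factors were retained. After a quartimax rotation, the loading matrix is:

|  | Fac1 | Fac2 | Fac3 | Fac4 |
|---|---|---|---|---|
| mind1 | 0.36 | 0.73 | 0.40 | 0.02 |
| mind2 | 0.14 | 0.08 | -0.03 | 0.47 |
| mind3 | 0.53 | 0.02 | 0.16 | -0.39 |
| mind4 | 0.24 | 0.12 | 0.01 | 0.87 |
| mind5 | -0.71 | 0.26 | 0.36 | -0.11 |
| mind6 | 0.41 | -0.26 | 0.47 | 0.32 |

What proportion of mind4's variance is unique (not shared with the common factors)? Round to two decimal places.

h² = 0.24² + 0.12² + 0.01² + 0.87² = 0.0576 + 0.0144 + 0.0001 + 0.7569 = 0.8290
Uniqueness u² = 1 − h² = 1 − 0.8290 = 0.1710

0.17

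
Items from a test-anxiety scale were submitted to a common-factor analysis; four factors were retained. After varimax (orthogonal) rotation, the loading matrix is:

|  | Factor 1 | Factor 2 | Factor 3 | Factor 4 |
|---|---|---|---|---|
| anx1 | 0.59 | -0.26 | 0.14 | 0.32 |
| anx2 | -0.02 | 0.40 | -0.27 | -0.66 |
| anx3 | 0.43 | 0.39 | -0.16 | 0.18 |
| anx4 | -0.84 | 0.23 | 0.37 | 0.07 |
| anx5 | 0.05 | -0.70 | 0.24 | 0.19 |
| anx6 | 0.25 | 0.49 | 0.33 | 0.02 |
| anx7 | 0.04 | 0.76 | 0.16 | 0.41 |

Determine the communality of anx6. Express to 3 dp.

0.412

h² = 0.25² + 0.49² + 0.33² + 0.02² = 0.0625 + 0.2401 + 0.1089 + 0.0004 = 0.4119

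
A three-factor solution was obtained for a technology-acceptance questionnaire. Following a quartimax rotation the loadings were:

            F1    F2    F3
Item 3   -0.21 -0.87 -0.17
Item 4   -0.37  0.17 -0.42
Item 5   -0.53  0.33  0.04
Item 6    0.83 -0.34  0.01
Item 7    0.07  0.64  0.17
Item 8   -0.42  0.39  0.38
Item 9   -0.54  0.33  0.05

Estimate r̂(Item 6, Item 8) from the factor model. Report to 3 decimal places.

r̂ = Σ λ_i·λ_j across factors = (0.83)(-0.42) + (-0.34)(0.39) + (0.01)(0.38)
  = -0.3486 -0.1326 +0.0038 = -0.4774

-0.477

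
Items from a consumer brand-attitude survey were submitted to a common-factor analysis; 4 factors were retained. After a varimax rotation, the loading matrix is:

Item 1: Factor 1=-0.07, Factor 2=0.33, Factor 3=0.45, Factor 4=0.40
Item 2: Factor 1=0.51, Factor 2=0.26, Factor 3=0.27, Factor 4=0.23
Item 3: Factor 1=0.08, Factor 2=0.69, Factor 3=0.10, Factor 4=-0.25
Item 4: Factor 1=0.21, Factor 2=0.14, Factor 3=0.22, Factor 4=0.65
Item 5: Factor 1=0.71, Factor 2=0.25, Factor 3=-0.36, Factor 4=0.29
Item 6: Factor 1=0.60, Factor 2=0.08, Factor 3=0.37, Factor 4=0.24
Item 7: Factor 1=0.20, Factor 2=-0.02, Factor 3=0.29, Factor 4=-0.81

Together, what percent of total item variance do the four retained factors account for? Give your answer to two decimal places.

SS loadings by factor: 1.2196, 0.7415, 0.6844, 1.4957; total = 4.1412.
Total variance with 7 standardized items is 7, so the solution explains 4.1412/7 = 0.5916 = 59.16%.

59.16%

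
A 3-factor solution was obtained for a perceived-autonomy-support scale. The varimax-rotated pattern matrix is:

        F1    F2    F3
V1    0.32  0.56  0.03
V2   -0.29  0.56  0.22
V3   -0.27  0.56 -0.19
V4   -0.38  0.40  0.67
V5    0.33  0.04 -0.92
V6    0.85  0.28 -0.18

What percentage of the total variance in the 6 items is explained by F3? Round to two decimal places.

SS loadings for F3 = 0.03² + 0.22² + (-0.19)² + 0.67² + (-0.92)² + (-0.18)² = 1.4131
With 6 standardized items, total variance = 6. Proportion = 1.4131/6 = 0.2355 → 23.55%.

23.55%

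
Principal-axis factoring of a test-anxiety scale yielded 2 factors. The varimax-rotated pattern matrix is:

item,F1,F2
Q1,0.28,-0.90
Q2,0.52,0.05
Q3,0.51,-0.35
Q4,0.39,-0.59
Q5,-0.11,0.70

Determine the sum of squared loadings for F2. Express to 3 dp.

SS loadings for F2 = (-0.90)² + 0.05² + (-0.35)² + (-0.59)² + 0.70² = 0.8100 + 0.0025 + 0.1225 + 0.3481 + 0.4900 = 1.7731

1.773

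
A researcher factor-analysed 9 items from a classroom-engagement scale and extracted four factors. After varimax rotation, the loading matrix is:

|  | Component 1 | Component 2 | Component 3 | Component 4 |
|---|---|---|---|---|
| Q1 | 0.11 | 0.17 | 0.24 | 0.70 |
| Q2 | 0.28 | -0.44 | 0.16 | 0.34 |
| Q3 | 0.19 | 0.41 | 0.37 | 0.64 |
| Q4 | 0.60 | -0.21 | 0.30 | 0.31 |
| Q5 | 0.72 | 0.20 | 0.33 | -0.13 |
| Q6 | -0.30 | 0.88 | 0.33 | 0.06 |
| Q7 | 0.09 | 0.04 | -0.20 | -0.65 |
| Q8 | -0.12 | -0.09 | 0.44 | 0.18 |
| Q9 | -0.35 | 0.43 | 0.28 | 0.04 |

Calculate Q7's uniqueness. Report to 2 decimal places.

0.53

h² = 0.09² + 0.04² + (-0.20)² + (-0.65)² = 0.0081 + 0.0016 + 0.0400 + 0.4225 = 0.4722
Uniqueness u² = 1 − h² = 1 − 0.4722 = 0.5278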